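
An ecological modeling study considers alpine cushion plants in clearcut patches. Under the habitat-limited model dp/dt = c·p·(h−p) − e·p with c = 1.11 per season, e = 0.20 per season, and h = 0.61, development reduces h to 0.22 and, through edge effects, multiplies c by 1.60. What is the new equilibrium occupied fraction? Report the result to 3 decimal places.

0.107

Before: p* = h − e/c = 0.61 − 0.20/1.11 = 0.61 − 0.1802 = 0.4298.
After: c = 1.776, e = 0.2, h = 0.22; p* = 0.22 − 0.2/1.776 = 0.1074.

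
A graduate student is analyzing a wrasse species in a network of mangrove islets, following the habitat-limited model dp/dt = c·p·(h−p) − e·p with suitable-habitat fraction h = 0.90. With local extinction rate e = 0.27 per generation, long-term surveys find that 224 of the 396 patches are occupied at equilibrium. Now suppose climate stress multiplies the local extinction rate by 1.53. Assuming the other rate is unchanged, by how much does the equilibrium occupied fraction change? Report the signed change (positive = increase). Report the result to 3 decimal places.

-0.177

Observed p* = 224/396 = 0.56566.
Balance c(h−p*) = e gives c = e/(0.9 − 0.56566) = 0.27/0.33434 = 0.80756.
New p* = 0.9 − e/c = 0.9 − 0.41310/0.80756 = 0.38846.
Δp* = 0.38846 − 0.56566 = -0.17720.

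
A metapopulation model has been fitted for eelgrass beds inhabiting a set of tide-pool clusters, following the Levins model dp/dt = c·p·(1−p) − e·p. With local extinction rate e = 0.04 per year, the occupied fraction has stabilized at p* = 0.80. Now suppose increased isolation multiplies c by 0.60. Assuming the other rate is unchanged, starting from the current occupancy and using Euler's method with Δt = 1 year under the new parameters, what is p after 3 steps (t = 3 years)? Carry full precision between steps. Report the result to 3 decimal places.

0.766

Balance c(1−p*) = e gives c = e/(1 − 0.80000) = 0.04/0.20000 = 0.20000.
Starting from p₀ = 0.80000; update p ← p + (dp/dt)·Δt with the new parameters.
step 1: Δp = -0.01280, p = 0.78720
step 2: Δp = -0.01139, p = 0.77581
step 3: Δp = -0.01016, p = 0.76565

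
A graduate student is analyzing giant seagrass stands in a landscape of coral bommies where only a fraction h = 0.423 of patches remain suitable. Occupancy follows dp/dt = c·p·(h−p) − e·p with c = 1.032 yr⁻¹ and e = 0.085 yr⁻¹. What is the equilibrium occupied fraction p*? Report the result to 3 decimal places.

0.341

Setting dp/dt = 0 and dividing by p* gives c·(h−p*) = e.
So p* = h − e/c = 0.423 − 0.085/1.032 = 0.423 − 0.0824 = 0.3406.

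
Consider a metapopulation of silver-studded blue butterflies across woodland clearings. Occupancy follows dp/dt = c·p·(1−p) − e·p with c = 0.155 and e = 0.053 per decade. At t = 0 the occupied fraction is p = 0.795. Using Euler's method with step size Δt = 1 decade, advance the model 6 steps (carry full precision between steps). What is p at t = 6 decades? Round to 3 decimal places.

0.723

Update rule: p ← p + [c·p·(1−p) − e·p]·Δt with Δt = 1.
step 1: Δp = -0.01687, p = 0.77813
step 2: Δp = -0.01448, p = 0.76365
step 3: Δp = -0.01250, p = 0.75115
step 4: Δp = -0.01084, p = 0.74031
step 5: Δp = -0.00944, p = 0.73087
step 6: Δp = -0.00825, p = 0.72263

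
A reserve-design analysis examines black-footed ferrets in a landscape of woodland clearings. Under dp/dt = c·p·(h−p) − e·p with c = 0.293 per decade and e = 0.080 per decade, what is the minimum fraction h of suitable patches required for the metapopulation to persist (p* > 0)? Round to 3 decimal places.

0.273

p* = h − e/c is positive only when h > e/c.
h_min = e/c = 0.080/0.293 = 0.2730.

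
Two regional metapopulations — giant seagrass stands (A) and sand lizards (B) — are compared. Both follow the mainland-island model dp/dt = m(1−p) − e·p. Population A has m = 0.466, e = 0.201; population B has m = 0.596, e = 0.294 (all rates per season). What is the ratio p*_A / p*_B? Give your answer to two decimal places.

A: p*_A = m/(m+e) = 0.466/0.6670 = 0.6987.
B: p*_B = 0.596/0.8900 = 0.6697.
p*_A / p*_B = 0.6987/0.6697 = 1.0433.

1.04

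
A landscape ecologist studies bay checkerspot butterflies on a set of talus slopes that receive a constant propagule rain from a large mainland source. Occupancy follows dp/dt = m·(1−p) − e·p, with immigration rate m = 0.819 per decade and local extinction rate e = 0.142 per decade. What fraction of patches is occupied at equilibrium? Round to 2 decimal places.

Setting dp/dt = 0: m − m·p* = e·p*, so m = (m+e)·p*.
p* = m/(m+e) = 0.819/(0.819+0.142) = 0.819/0.9610 = 0.8522.

0.85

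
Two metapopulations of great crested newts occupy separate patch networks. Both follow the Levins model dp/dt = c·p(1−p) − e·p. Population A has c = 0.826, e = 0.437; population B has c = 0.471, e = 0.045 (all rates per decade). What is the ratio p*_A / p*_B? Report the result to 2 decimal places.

0.52

A: p*_A = 1 − 0.437/0.826 = 0.4709.
B: p*_B = 1 − 0.045/0.471 = 0.9045.
p*_A / p*_B = 0.4709/0.9045 = 0.5207.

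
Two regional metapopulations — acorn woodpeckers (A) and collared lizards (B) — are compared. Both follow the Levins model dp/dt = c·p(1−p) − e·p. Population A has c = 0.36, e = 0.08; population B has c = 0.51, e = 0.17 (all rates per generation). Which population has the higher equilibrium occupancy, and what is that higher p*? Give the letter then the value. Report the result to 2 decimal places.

A, 0.78

A: p*_A = 1 − 0.08/0.36 = 0.7778.
B: p*_B = 1 − 0.17/0.51 = 0.6667.
A is higher at 0.7778.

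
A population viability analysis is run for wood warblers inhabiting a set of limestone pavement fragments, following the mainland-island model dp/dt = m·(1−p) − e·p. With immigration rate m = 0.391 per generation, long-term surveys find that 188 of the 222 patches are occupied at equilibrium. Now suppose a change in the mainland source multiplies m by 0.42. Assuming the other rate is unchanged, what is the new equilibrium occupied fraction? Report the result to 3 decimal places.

0.699

Observed p* = 188/222 = 0.84685.
Balance m(1−p*) = e·p* gives e = m(1−p*)/p* = 0.391×0.15315/0.84685 = 0.07071.
New p* = m/(m+e) = 0.16422/(0.16422+0.07071) = 0.69902.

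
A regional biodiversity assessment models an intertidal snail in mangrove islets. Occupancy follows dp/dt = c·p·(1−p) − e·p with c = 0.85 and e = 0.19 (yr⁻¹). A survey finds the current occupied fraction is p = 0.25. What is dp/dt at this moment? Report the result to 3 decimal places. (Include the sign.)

Colonization term: c·p·(1−p) = 0.85×0.25×0.7500 = 0.15937.
Extinction term: e·p = 0.04750.
dp/dt = 0.15937 − 0.04750 = 0.11187.

0.112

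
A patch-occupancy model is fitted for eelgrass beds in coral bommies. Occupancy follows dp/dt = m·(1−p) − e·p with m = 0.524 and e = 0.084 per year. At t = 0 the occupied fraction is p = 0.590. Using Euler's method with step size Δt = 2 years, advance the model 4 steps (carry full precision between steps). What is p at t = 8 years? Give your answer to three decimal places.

Update rule: p ← p + [m·(1−p) − e·p]·Δt with Δt = 2.
p: 0.59000 → 0.92056  (Δp = +0.33056)
p: 0.92056 → 0.84916  (Δp = -0.07140)
p: 0.84916 → 0.86458  (Δp = +0.01542)
p: 0.86458 → 0.86125  (Δp = -0.00333)

0.861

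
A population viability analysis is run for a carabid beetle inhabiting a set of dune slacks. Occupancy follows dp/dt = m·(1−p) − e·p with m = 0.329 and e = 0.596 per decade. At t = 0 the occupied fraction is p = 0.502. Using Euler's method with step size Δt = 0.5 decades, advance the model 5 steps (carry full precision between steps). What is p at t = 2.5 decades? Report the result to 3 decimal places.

0.362

Update rule: p ← p + [m·(1−p) − e·p]·Δt with Δt = 0.5.
t = 0.5: p = 0.50200 + (-0.06767) = 0.43433
t = 1: p = 0.43433 + (-0.03638) = 0.39795
t = 1.5: p = 0.39795 + (-0.01955) = 0.37840
t = 2: p = 0.37840 + (-0.01051) = 0.36789
t = 2.5: p = 0.36789 + (-0.00565) = 0.36224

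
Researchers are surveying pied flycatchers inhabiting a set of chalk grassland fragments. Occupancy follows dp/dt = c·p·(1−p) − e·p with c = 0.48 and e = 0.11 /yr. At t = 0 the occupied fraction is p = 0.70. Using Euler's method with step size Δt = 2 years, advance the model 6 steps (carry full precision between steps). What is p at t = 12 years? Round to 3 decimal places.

0.771

Update rule: p ← p + [c·p·(1−p) − e·p]·Δt with Δt = 2.
step 1: Δp = +0.04760, p = 0.74760
step 2: Δp = +0.01667, p = 0.76427
step 3: Δp = +0.00481, p = 0.76909
step 4: Δp = +0.00129, p = 0.77038
step 5: Δp = +0.00034, p = 0.77071
step 6: Δp = +0.00009, p = 0.77080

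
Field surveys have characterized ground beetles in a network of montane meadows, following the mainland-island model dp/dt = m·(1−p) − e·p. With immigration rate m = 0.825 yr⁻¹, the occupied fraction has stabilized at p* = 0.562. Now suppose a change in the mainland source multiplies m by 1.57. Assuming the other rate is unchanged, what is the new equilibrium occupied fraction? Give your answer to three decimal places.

Balance m(1−p*) = e·p* gives e = m(1−p*)/p* = 0.825×0.43800/0.56200 = 0.64297.
New p* = m/(m+e) = 1.29525/(1.29525+0.64297) = 0.66827.

0.668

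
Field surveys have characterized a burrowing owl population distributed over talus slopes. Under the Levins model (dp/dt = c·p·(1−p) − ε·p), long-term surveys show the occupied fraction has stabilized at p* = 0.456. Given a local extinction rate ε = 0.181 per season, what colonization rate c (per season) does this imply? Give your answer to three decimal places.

At equilibrium c(1−p*) = ε, so c = ε/(1−p*).
c = 0.181/(1 − 0.456) = 0.181/0.5440 = 0.3327.

0.333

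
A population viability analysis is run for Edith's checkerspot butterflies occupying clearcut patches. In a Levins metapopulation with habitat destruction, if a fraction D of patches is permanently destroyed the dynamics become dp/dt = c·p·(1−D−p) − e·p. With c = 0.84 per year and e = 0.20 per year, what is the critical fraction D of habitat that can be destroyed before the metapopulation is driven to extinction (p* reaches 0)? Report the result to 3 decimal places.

0.762

The nontrivial equilibrium is p* = (1−D) − e/c; extinction occurs when this hits zero.
So D_crit = 1 − e/c = 1 − 0.20/0.84 = 1 − 0.2381 = 0.7619.
This equals the undisturbed p*, a classic result of Lande's extension.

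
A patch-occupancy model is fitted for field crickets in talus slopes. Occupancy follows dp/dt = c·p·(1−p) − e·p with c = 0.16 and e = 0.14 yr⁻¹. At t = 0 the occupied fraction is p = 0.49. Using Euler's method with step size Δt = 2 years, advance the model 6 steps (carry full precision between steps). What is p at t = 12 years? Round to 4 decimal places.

0.2906

Update rule: p ← p + [c·p·(1−p) − e·p]·Δt with Δt = 2.
  1  |  dp/dt·Δt = -0.057232  |  p_1 = 0.432768
  2  |  dp/dt·Δt = -0.042621  |  p_2 = 0.390147
  3  |  dp/dt·Δt = -0.033103  |  p_3 = 0.357044
  4  |  dp/dt·Δt = -0.026512  |  p_4 = 0.330532
  5  |  dp/dt·Δt = -0.021739  |  p_5 = 0.308793
  6  |  dp/dt·Δt = -0.018161  |  p_6 = 0.290631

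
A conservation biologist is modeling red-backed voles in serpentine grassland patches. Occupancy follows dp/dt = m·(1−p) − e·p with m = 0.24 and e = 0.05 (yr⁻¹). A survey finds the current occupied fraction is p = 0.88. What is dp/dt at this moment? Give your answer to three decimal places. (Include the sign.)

Colonization term: m·(1−p) = 0.24×0.1200 = 0.02880.
Extinction term: e·p = 0.04400.
dp/dt = 0.02880 − 0.04400 = -0.01520.

-0.015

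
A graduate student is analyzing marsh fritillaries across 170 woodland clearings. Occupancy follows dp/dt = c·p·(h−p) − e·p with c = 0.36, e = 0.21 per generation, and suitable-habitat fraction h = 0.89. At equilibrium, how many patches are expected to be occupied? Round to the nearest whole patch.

52

p* = h − e/c = 0.89 − 0.5833 = 0.3067.
Expected occupied patches = N × p* = 170 × 0.3067 = 52.13 ≈ 52.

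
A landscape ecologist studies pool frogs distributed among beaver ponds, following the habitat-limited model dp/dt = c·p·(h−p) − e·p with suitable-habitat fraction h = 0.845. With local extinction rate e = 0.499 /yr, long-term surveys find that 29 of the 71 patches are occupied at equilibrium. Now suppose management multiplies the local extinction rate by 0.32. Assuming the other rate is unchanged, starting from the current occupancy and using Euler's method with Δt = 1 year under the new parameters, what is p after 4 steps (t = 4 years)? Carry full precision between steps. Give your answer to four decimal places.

0.7020

Observed p* = 29/71 = 0.40845.
Balance c(h−p*) = e gives c = e/(0.845 − 0.40845) = 0.499/0.43655 = 1.14306.
Starting from p₀ = 0.40845; update p ← p + (dp/dt)·Δt with the new parameters.
  1  |  dp/dt·Δt = +0.138595  |  p_1 = 0.547046
  2  |  dp/dt·Δt = +0.098959  |  p_2 = 0.646006
  3  |  dp/dt·Δt = +0.043787  |  p_3 = 0.689793
  4  |  dp/dt·Δt = +0.012230  |  p_4 = 0.702023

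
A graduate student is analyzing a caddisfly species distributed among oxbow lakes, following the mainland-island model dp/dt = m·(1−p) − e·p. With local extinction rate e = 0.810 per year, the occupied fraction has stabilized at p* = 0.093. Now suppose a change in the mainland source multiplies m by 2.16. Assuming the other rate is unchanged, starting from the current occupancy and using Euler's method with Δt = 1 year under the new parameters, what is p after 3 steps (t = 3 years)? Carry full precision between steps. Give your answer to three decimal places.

Balance m(1−p*) = e·p* gives m = e·p*/(1−p*) = 0.810×0.09300/0.90700 = 0.08305.
Starting from p₀ = 0.09300; update p ← p + (dp/dt)·Δt with the new parameters.
  1  |  dp/dt·Δt = +0.087383  |  p_1 = 0.180383
  2  |  dp/dt·Δt = +0.000927  |  p_2 = 0.181309
  3  |  dp/dt·Δt = +0.000010  |  p_3 = 0.181319

0.181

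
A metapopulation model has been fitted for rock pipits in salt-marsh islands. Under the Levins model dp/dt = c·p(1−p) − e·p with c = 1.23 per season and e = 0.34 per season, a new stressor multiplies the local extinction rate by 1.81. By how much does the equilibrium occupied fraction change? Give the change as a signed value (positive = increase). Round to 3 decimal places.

Before: p* = 1 − 0.34/1.23 = 0.7236.
After the change, c = 1.23, e = 0.6154, so p* = 1 − 0.6154/1.23 = 0.4997.
Δp* = 0.4997 − 0.7236 = -0.2239.

-0.224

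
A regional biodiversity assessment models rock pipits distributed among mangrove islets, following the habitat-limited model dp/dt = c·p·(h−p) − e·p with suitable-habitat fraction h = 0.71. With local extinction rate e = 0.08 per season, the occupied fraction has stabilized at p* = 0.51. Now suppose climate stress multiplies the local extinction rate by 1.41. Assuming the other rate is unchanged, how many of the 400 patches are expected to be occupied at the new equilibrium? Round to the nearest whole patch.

Balance c(h−p*) = e gives c = e/(0.71 − 0.51000) = 0.08/0.20000 = 0.40000.
New p* = 0.71 − e/c = 0.71 − 0.11280/0.40000 = 0.42800.
Expected occupied = 400 × 0.42800 = 171.20 ≈ 171.

171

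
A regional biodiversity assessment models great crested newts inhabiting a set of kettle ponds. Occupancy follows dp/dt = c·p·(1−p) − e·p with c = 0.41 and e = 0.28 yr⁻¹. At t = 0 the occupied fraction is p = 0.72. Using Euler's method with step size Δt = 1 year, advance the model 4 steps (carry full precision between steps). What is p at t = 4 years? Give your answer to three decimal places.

Update rule: p ← p + [c·p·(1−p) − e·p]·Δt with Δt = 1.
step 1: Δp = -0.11894, p = 0.60106
step 2: Δp = -0.06998, p = 0.53107
step 3: Δp = -0.04660, p = 0.48448
step 4: Δp = -0.03325, p = 0.45122

0.451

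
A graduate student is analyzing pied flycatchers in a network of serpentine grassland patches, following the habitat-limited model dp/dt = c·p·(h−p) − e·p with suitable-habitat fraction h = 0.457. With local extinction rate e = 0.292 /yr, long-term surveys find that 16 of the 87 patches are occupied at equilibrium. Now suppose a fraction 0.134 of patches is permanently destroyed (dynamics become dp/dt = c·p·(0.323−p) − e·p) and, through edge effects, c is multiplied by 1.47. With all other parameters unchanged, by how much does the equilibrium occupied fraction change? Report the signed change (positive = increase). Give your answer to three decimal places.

-0.047

Observed p* = 16/87 = 0.18391.
Balance c(h−p*) = e gives c = e/(0.457 − 0.18391) = 0.292/0.27309 = 1.06924.
New p* = 0.323 − e/c = 0.323 − 0.29200/1.57178 = 0.13722.
Δp* = 0.13722 − 0.18391 = -0.04669.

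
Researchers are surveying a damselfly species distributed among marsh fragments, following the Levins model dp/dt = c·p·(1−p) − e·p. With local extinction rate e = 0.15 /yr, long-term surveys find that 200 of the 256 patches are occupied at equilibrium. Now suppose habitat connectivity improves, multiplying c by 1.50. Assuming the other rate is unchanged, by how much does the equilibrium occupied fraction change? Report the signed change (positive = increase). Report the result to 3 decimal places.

0.073

Observed p* = 200/256 = 0.78125.
Balance c(1−p*) = e gives c = e/(1 − 0.78125) = 0.15/0.21875 = 0.68571.
New p* = 1 − e/c = 1 − 0.15000/1.02856 = 0.85417.
Δp* = 0.85417 − 0.78125 = +0.07292.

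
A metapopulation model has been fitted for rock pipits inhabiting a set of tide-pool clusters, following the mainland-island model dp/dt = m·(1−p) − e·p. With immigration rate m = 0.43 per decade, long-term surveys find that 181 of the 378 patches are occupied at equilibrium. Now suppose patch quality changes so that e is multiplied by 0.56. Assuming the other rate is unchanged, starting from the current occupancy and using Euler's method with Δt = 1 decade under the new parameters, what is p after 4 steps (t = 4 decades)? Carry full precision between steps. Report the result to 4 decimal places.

0.6200

Observed p* = 181/378 = 0.47884.
Balance m(1−p*) = e·p* gives e = m(1−p*)/p* = 0.43×0.52116/0.47884 = 0.46801.
Starting from p₀ = 0.47884; update p ← p + (dp/dt)·Δt with the new parameters.
p: 0.47884 → 0.57744  (Δp = +0.09860)
p: 0.57744 → 0.60780  (Δp = +0.03036)
p: 0.60780 → 0.61715  (Δp = +0.00935)
p: 0.61715 → 0.62003  (Δp = +0.00288)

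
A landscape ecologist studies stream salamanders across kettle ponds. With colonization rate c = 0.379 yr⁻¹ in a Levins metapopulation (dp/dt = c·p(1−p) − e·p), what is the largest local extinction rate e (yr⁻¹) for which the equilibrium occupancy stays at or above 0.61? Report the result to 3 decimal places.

0.148

1 − e/c ≥ 0.61 ⇒ e ≤ c(1 − 0.61) = 0.379 × 0.3900.
e_max = 0.1478.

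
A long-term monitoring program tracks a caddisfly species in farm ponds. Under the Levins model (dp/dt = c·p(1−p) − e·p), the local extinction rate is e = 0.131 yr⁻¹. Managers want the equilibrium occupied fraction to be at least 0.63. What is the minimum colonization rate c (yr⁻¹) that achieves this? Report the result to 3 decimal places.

0.354

p* = 1 − e/c ≥ 0.63 requires e/c ≤ 0.3700, i.e. c ≥ e/0.3700.
c_min = 0.131/0.3700 = 0.3541.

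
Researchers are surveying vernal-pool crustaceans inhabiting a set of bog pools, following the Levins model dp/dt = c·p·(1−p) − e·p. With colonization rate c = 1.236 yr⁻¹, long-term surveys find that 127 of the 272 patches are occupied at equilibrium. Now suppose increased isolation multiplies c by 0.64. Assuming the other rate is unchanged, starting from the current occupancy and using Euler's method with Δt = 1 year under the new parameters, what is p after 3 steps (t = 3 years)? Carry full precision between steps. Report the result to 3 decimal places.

0.270

Observed p* = 127/272 = 0.46691.
Balance c(1−p*) = e gives e = 1.236×(1 − 0.46691) = 0.65890.
Starting from p₀ = 0.46691; update p ← p + (dp/dt)·Δt with the new parameters.
t = 1: p = 0.46691 + (-0.11075) = 0.35616
t = 2: p = 0.35616 + (-0.05328) = 0.30288
t = 3: p = 0.30288 + (-0.03254) = 0.27034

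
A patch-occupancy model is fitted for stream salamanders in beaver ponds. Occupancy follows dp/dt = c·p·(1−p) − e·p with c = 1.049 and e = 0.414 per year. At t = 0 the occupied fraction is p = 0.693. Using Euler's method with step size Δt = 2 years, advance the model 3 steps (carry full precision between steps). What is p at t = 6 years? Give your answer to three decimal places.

Update rule: p ← p + [c·p·(1−p) − e·p]·Δt with Δt = 2.
t = 2: p = 0.69300 + (-0.12745) = 0.56555
t = 4: p = 0.56555 + (+0.04721) = 0.61276
t = 6: p = 0.61276 + (-0.00954) = 0.60322

0.603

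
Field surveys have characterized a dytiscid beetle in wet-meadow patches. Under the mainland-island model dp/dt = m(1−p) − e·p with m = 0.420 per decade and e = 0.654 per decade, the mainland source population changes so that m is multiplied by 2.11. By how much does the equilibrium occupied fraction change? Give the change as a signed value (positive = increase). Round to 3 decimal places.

0.184

Before: p* = 0.420/(0.420+0.654) = 0.3911.
After: m = 0.8862, e = 0.654; p* = 0.8862/1.5402 = 0.5754.
Δp* = 0.5754 − 0.3911 = +0.1843.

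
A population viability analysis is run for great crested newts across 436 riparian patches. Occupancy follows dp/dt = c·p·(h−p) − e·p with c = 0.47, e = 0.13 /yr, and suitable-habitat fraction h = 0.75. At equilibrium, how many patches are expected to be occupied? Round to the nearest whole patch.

206

p* = h − e/c = 0.75 − 0.2766 = 0.4734.
Expected occupied patches = N × p* = 436 × 0.4734 = 206.40 ≈ 206.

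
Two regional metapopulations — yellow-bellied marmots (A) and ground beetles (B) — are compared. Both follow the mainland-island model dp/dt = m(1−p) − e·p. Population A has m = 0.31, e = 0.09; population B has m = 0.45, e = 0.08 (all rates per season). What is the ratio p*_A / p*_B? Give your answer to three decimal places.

0.913

A: p*_A = m/(m+e) = 0.31/0.4000 = 0.7750.
B: p*_B = 0.45/0.5300 = 0.8491.
p*_A / p*_B = 0.7750/0.8491 = 0.9128.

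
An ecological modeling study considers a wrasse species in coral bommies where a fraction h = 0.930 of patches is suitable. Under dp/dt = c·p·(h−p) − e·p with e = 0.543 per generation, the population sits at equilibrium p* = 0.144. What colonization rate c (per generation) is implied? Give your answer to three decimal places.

0.691

At equilibrium c(h−p*) = e, so c = e/(h−p*).
c = 0.543/(0.930 − 0.144) = 0.543/0.7860 = 0.6908.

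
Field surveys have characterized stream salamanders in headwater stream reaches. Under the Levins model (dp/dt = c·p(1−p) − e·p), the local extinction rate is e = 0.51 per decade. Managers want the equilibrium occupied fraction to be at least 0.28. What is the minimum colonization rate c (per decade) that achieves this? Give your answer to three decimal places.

0.708

p* = 1 − e/c ≥ 0.28 requires e/c ≤ 0.7200, i.e. c ≥ e/0.7200.
c_min = 0.51/0.7200 = 0.7083.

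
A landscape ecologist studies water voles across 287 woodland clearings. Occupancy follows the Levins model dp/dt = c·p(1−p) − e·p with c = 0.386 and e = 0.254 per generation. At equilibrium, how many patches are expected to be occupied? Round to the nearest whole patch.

p* = 1 − e/c = 1 − 0.254/0.386 = 0.3420.
Expected occupied patches = N × p* = 287 × 0.3420 = 98.15 ≈ 98.

98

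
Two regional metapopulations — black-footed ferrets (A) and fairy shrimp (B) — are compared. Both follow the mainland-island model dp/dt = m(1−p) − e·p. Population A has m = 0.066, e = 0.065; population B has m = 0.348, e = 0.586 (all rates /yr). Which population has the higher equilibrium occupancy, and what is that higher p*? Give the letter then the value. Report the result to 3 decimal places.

A: p*_A = m/(m+e) = 0.066/0.1310 = 0.5038.
B: p*_B = 0.348/0.9340 = 0.3726.
A is higher at 0.5038.

A, 0.504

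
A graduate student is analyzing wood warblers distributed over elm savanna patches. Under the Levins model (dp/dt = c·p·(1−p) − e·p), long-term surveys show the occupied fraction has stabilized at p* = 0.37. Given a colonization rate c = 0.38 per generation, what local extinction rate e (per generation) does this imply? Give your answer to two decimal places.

0.24

At equilibrium c(1−p*) = e.
e = 0.38 × (1 − 0.37) = 0.38 × 0.6300 = 0.2394.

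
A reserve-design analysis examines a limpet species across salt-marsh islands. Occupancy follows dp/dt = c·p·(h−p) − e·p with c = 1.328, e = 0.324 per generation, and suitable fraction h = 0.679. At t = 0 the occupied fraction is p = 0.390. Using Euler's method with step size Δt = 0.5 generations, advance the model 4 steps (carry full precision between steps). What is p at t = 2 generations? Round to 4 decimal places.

Update rule: p ← p + [c·p·(h−p) − e·p]·Δt with Δt = 0.5.
p: 0.39000 → 0.40166  (Δp = +0.01166)
p: 0.40166 → 0.41056  (Δp = +0.00890)
p: 0.41056 → 0.41723  (Δp = +0.00667)
p: 0.41723 → 0.42216  (Δp = +0.00493)

0.4222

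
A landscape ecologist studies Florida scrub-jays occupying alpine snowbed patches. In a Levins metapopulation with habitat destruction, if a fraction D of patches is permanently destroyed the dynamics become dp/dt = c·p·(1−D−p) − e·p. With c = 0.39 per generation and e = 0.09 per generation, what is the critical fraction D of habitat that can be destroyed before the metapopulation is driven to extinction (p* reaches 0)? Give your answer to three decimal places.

0.769

The nontrivial equilibrium is p* = (1−D) − e/c; extinction occurs when this hits zero.
So D_crit = 1 − e/c = 1 − 0.09/0.39 = 1 − 0.2308 = 0.7692.
This equals the undisturbed p*, a classic result of Lande's extension.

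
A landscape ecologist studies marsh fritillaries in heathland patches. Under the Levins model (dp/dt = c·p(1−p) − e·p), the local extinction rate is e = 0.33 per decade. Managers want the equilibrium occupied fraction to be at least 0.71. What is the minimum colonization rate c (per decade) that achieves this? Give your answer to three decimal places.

1.138

p* = 1 − e/c ≥ 0.71 requires e/c ≤ 0.2900, i.e. c ≥ e/0.2900.
c_min = 0.33/0.2900 = 1.1379.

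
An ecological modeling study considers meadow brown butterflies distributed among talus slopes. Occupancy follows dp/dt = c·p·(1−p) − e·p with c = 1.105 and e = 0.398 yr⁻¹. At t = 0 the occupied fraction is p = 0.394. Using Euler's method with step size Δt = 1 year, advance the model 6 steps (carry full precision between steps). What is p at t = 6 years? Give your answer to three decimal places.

Update rule: p ← p + [c·p·(1−p) − e·p]·Δt with Δt = 1.
step 1: Δp = +0.10702, p = 0.50102
step 2: Δp = +0.07684, p = 0.57786
step 3: Δp = +0.03956, p = 0.61742
step 4: Δp = +0.01528, p = 0.63270
step 5: Δp = +0.00497, p = 0.63768
step 6: Δp = +0.00151, p = 0.63919

0.639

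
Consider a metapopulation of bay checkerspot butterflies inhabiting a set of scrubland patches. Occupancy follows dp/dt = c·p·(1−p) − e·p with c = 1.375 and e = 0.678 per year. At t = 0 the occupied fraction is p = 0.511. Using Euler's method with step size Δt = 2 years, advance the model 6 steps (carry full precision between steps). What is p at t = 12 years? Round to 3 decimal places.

0.507

Update rule: p ← p + [c·p·(1−p) − e·p]·Δt with Δt = 2.
  1  |  dp/dt·Δt = -0.005749  |  p_1 = 0.505251
  2  |  dp/dt·Δt = +0.002303  |  p_2 = 0.507555
  3  |  dp/dt·Δt = -0.000901  |  p_3 = 0.506654
  4  |  dp/dt·Δt = +0.000356  |  p_4 = 0.507010
  5  |  dp/dt·Δt = -0.000140  |  p_5 = 0.506869
  6  |  dp/dt·Δt = +0.000055  |  p_6 = 0.506925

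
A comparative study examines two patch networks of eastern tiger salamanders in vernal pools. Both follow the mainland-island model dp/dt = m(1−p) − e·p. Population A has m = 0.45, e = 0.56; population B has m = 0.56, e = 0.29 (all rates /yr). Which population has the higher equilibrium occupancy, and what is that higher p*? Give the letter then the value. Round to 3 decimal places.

A: p*_A = m/(m+e) = 0.45/1.0100 = 0.4455.
B: p*_B = 0.56/0.8500 = 0.6588.
B is higher at 0.6588.

B, 0.659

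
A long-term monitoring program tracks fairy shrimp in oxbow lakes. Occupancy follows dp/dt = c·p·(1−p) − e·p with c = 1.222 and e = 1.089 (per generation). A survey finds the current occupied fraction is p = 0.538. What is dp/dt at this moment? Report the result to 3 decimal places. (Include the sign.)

-0.282

Colonization term: c·p·(1−p) = 1.222×0.538×0.4620 = 0.30374.
Extinction term: e·p = 0.58588.
dp/dt = 0.30374 − 0.58588 = -0.28215.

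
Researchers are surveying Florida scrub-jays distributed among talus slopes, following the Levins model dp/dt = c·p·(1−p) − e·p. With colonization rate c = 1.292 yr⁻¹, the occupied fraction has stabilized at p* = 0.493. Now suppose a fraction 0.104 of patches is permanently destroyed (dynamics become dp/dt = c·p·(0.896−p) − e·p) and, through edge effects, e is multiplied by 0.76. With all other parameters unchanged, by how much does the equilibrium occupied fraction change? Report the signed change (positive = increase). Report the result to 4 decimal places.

0.0177

Balance c(1−p*) = e gives e = 1.292×(1 − 0.49300) = 0.65504.
New p* = 0.896 − e/c = 0.896 − 0.49783/1.29200 = 0.51068.
Δp* = 0.51068 − 0.49300 = +0.01768.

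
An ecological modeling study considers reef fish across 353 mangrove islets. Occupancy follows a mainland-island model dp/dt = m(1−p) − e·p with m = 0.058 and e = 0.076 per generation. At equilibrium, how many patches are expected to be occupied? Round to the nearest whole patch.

153

p* = m/(m+e) = 0.058/0.1340 = 0.4328.
Expected occupied patches = N × p* = 353 × 0.4328 = 152.79 ≈ 153.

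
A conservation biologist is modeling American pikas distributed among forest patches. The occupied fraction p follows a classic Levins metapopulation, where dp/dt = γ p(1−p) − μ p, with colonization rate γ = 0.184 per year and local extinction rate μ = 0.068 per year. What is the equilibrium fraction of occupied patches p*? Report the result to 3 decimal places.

0.630

Setting dp/dt = 0 and dividing through by p* gives γ·(1−p*) = μ.
So p* = 1 − μ/γ = 1 − 0.068/0.184 = 1 − 0.3696 = 0.6304.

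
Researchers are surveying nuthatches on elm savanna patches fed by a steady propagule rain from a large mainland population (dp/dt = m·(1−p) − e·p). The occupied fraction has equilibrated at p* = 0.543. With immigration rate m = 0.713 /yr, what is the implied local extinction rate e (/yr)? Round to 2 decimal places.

0.60

At equilibrium m(1−p*) = e·p*, so e = m(1−p*)/p*.
e = 0.713 × 0.4570 / 0.543 = 0.6001.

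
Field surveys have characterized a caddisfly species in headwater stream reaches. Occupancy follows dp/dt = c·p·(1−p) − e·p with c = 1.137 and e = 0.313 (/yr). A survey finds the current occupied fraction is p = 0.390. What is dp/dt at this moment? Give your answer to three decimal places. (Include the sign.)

Colonization term: c·p·(1−p) = 1.137×0.390×0.6100 = 0.27049.
Extinction term: e·p = 0.12207.
dp/dt = 0.27049 − 0.12207 = 0.14842.

0.148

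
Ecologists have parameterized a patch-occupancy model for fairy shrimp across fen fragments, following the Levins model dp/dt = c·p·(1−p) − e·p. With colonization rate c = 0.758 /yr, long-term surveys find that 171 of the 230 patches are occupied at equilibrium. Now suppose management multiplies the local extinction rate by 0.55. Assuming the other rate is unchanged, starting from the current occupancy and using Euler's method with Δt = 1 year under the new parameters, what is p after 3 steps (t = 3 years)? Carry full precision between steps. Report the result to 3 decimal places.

0.852

Observed p* = 171/230 = 0.74348.
Balance c(1−p*) = e gives e = 0.758×(1 − 0.74348) = 0.19444.
Starting from p₀ = 0.74348; update p ← p + (dp/dt)·Δt with the new parameters.
  1  |  dp/dt·Δt = +0.065054  |  p_1 = 0.808532
  2  |  dp/dt·Δt = +0.030877  |  p_2 = 0.839409
  3  |  dp/dt·Δt = +0.012410  |  p_3 = 0.851819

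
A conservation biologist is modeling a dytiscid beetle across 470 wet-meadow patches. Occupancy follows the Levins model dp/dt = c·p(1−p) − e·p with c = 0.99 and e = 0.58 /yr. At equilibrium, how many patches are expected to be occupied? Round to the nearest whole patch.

195

p* = 1 − e/c = 1 − 0.58/0.99 = 0.4141.
Expected occupied patches = N × p* = 470 × 0.4141 = 194.65 ≈ 195.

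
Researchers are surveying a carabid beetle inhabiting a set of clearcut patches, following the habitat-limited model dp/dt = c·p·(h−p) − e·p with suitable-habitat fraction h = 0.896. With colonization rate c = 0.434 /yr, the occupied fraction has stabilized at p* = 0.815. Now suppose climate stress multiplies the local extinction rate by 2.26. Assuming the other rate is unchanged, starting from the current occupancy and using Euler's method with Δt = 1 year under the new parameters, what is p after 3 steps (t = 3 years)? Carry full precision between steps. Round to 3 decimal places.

Balance c(h−p*) = e gives e = 0.434×(0.896 − 0.81500) = 0.03515.
Starting from p₀ = 0.81500; update p ← p + (dp/dt)·Δt with the new parameters.
step 1: Δp = -0.03610, p = 0.77890
step 2: Δp = -0.02230, p = 0.75660
step 3: Δp = -0.01434, p = 0.74227

0.742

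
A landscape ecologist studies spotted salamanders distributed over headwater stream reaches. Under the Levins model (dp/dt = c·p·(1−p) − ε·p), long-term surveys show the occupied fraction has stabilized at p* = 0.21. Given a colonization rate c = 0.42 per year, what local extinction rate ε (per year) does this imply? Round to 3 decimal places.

0.332

At equilibrium c(1−p*) = ε.
ε = 0.42 × (1 − 0.21) = 0.42 × 0.7900 = 0.3318.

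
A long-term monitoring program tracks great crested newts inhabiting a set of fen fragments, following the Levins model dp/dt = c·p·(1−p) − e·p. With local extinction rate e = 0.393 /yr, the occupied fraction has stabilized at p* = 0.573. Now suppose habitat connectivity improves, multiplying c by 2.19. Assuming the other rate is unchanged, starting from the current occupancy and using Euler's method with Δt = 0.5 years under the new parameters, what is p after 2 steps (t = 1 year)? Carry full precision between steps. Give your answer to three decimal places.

Balance c(1−p*) = e gives c = e/(1 − 0.57300) = 0.393/0.42700 = 0.92037.
Starting from p₀ = 0.57300; update p ← p + (dp/dt)·Δt with the new parameters.
step 1: Δp = +0.13399, p = 0.70699
step 2: Δp = +0.06985, p = 0.77684

0.777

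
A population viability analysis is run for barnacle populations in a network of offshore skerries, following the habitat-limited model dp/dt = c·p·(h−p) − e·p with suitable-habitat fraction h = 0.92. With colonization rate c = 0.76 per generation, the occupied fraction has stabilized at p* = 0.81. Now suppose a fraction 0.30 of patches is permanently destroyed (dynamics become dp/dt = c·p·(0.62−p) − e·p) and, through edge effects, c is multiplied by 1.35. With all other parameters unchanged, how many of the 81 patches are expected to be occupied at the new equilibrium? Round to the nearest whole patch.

Balance c(h−p*) = e gives e = 0.76×(0.92 − 0.81000) = 0.08360.
New p* = 0.62 − e/c = 0.62 − 0.08360/1.02600 = 0.53852.
Expected occupied = 81 × 0.53852 = 43.62 ≈ 44.

44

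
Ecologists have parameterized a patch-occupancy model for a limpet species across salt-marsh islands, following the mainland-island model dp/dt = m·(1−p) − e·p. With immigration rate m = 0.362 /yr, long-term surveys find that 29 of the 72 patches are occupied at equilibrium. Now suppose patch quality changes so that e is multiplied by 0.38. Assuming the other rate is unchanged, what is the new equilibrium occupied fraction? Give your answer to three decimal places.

0.640

Observed p* = 29/72 = 0.40278.
Balance m(1−p*) = e·p* gives e = m(1−p*)/p* = 0.362×0.59722/0.40278 = 0.53675.
New p* = m/(m+e) = 0.36200/(0.36200+0.20396) = 0.63962.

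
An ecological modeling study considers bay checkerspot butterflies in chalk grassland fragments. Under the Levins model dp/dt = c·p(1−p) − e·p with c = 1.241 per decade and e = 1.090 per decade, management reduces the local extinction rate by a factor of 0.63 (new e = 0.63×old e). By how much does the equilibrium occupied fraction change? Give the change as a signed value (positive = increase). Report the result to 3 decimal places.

0.325

Before: p* = 1 − 1.090/1.241 = 0.1217.
After the change, c = 1.241, e = 0.6867, so p* = 1 − 0.6867/1.241 = 0.4467.
Δp* = 0.4467 − 0.1217 = +0.3250.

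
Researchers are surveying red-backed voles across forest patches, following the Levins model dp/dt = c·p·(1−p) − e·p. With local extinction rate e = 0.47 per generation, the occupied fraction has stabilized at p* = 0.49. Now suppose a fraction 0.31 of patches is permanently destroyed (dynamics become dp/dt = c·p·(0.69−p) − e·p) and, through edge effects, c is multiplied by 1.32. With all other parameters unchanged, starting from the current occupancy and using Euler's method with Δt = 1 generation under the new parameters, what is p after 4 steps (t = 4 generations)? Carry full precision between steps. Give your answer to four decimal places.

0.3178

Balance c(1−p*) = e gives c = e/(1 − 0.49000) = 0.47/0.51000 = 0.92157.
Starting from p₀ = 0.49000; update p ← p + (dp/dt)·Δt with the new parameters.
step 1: Δp = -0.11109, p = 0.37891
step 2: Δp = -0.03470, p = 0.34422
step 3: Δp = -0.01699, p = 0.32722
step 4: Δp = -0.00939, p = 0.31783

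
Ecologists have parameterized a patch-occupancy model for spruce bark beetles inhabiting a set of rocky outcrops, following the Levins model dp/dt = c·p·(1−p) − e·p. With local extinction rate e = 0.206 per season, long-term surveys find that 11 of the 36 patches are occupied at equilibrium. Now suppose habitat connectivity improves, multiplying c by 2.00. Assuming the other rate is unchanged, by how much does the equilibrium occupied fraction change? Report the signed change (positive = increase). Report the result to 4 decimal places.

0.3472

Observed p* = 11/36 = 0.30556.
Balance c(1−p*) = e gives c = e/(1 − 0.30556) = 0.206/0.69444 = 0.29664.
New p* = 1 − e/c = 1 − 0.20600/0.59328 = 0.65278.
Δp* = 0.65278 − 0.30556 = +0.34722.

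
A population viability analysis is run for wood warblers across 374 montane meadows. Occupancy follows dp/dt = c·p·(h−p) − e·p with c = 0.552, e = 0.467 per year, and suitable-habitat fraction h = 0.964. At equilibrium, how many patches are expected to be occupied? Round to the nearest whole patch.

p* = h − e/c = 0.964 − 0.8460 = 0.1180.
Expected occupied patches = N × p* = 374 × 0.1180 = 44.13 ≈ 44.

44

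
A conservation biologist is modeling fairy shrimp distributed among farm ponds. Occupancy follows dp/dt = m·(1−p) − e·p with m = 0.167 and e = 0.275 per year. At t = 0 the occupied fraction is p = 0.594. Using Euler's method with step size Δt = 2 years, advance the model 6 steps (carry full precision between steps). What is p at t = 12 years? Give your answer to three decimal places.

0.378

Update rule: p ← p + [m·(1−p) − e·p]·Δt with Δt = 2.
step 1: Δp = -0.19110, p = 0.40290
step 2: Δp = -0.02217, p = 0.38074
step 3: Δp = -0.00257, p = 0.37817
step 4: Δp = -0.00030, p = 0.37787
step 5: Δp = -0.00003, p = 0.37783
step 6: Δp = -0.00000, p = 0.37783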